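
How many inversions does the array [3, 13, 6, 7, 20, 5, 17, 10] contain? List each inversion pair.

Finding inversions in [3, 13, 6, 7, 20, 5, 17, 10]:

(1, 2): arr[1]=13 > arr[2]=6
(1, 3): arr[1]=13 > arr[3]=7
(1, 5): arr[1]=13 > arr[5]=5
(1, 7): arr[1]=13 > arr[7]=10
(2, 5): arr[2]=6 > arr[5]=5
(3, 5): arr[3]=7 > arr[5]=5
(4, 5): arr[4]=20 > arr[5]=5
(4, 6): arr[4]=20 > arr[6]=17
(4, 7): arr[4]=20 > arr[7]=10
(6, 7): arr[6]=17 > arr[7]=10

Total inversions: 10

The array has 10 inversion(s): (1,2), (1,3), (1,5), (1,7), (2,5), (3,5), (4,5), (4,6), (4,7), (6,7). Each pair (i,j) satisfies i < j and arr[i] > arr[j].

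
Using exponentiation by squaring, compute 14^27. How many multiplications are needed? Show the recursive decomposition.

Computing 14^27 by squaring (build up from 14^1; each line after the first costs one multiplication):

14^1 = 14
14^2 = (14^1)^2 = 14^2 = 196
14^3 = 14 * 14^2 = 14 * 196 = 2744
14^6 = (14^3)^2 = 2744^2 = 7529536
14^12 = (14^6)^2 = 7529536^2 = 56693912375296
14^13 = 14 * 14^12 = 14 * 56693912375296 = 793714773254144
14^26 = (14^13)^2 = 793714773254144^2 = 629983141281877223603213172736
14^27 = 14 * 14^26 = 14 * 629983141281877223603213172736 = 8819763977946281130444984418304

Result: 8819763977946281130444984418304
Multiplications needed: 7 (7 lines after 14^1)

14^27 = 8819763977946281130444984418304. Using exponentiation by squaring, this requires 7 multiplications. The key idea: if the exponent is even, square the half-power; if odd, multiply by the base once.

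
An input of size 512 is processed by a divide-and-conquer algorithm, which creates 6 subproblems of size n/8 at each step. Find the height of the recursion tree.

For divide and conquer with division factor 8:

Problem sizes at each level:
Level 0: 512
Level 1: 64
Level 2: 8
Level 3: 1

The root is level 0 and the size-1 base case is level 3 (the tree spans levels 0 through 3, i.e. 4 levels counting the root), so the depth is the number of divisions: log_8(512) = 3

The recursion tree depth is log_8(512) = 3. At each level, the problem size is divided by 8, so it takes 3 divisions to reduce to a base case of size 1. The algorithm makes 6 recursive calls at each level.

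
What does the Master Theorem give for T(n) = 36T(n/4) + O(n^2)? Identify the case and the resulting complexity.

Master Theorem for T(n) = 36T(n/4) + O(n^2):

a = 36, b = 4, c = 2
log_b(a) = log_4(36) = 2.5850

Case 1: c = 2 < log_4(36) = 2.5850
T(n) = O(n^(log_4 36))

For T(n) = 36T(n/4) + O(n^2): log_4(36) = 2.5850. This is Case 1 of the Master Theorem (c < log_b(a), work dominated by leaves), giving O(n^(log_4 36)).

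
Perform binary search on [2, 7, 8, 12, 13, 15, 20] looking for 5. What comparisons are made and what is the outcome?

Binary search for 5 in [2, 7, 8, 12, 13, 15, 20]:

lo=0, hi=6, mid=3, arr[mid]=12 -> 12 > 5, search left half
lo=0, hi=2, mid=1, arr[mid]=7 -> 7 > 5, search left half
lo=0, hi=0, mid=0, arr[mid]=2 -> 2 < 5, search right half
lo=1 > hi=0, target 5 not found

Binary search determines that 5 is not in the array after 3 comparisons. The search space was exhausted without finding the target.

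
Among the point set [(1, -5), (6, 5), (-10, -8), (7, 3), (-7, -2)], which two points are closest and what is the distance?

Computing all pairwise distances among 5 points:

d((1, -5), (6, 5)) = 11.1803
d((1, -5), (-10, -8)) = 11.4018
d((1, -5), (7, 3)) = 10.0
d((1, -5), (-7, -2)) = 8.544
d((6, 5), (-10, -8)) = 20.6155
d((6, 5), (7, 3)) = 2.2361 <-- minimum
d((6, 5), (-7, -2)) = 14.7648
d((-10, -8), (7, 3)) = 20.2485
d((-10, -8), (-7, -2)) = 6.7082
d((7, 3), (-7, -2)) = 14.8661

Closest pair: (6, 5) and (7, 3) with distance 2.2361

The closest pair is (6, 5) and (7, 3) with Euclidean distance 2.2361. For 5 points, brute-force pairwise comparison is shown above. For large n, the divide-and-conquer algorithm (sort by x, recurse on halves, check the dividing strip) achieves O(n log n).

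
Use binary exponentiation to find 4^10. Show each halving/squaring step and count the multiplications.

Computing 4^10 by squaring (build up from 4^1; each line after the first costs one multiplication):

4^1 = 4
4^2 = (4^1)^2 = 4^2 = 16
4^4 = (4^2)^2 = 16^2 = 256
4^5 = 4 * 4^4 = 4 * 256 = 1024
4^10 = (4^5)^2 = 1024^2 = 1048576

Result: 1048576
Multiplications needed: 4 (4 lines after 4^1)

4^10 = 1048576. Using exponentiation by squaring, this requires 4 multiplications. The key idea: if the exponent is even, square the half-power; if odd, multiply by the base once.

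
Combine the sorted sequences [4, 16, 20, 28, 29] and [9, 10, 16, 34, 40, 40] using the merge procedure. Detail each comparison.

Merging process:

Compare 4 vs 9: take 4 from left. Merged: [4]
Compare 16 vs 9: take 9 from right. Merged: [4, 9]
Compare 16 vs 10: take 10 from right. Merged: [4, 9, 10]
Compare 16 vs 16: take 16 from left. Merged: [4, 9, 10, 16]
Compare 20 vs 16: take 16 from right. Merged: [4, 9, 10, 16, 16]
Compare 20 vs 34: take 20 from left. Merged: [4, 9, 10, 16, 16, 20]
Compare 28 vs 34: take 28 from left. Merged: [4, 9, 10, 16, 16, 20, 28]
Compare 29 vs 34: take 29 from left. Merged: [4, 9, 10, 16, 16, 20, 28, 29]
Append remaining from right: [34, 40, 40]. Merged: [4, 9, 10, 16, 16, 20, 28, 29, 34, 40, 40]

Final merged array: [4, 9, 10, 16, 16, 20, 28, 29, 34, 40, 40]
Total comparisons: 8

The merged array is [4, 9, 10, 16, 16, 20, 28, 29, 34, 40, 40], requiring 8 comparisons. The merge step runs in O(n) time where n is the total number of elements.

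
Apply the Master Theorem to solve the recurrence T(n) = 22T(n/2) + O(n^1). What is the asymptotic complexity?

Master Theorem for T(n) = 22T(n/2) + O(n^1):

a = 22, b = 2, c = 1
log_b(a) = log_2(22) = 4.4594

Case 1: c = 1 < log_2(22) = 4.4594
T(n) = O(n^(log_2 22))

For T(n) = 22T(n/2) + O(n^1): log_2(22) = 4.4594. This is Case 1 of the Master Theorem (c < log_b(a), work dominated by leaves), giving O(n^(log_2 22)).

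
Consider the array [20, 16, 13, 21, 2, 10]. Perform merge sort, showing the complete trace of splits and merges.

Merge sort trace:

Split: [20, 16, 13, 21, 2, 10] -> [20, 16, 13] and [21, 2, 10]
  Split: [20, 16, 13] -> [20] and [16, 13]
    Split: [16, 13] -> [16] and [13]
    Merge: [16] + [13] -> [13, 16]
  Merge: [20] + [13, 16] -> [13, 16, 20]
  Split: [21, 2, 10] -> [21] and [2, 10]
    Split: [2, 10] -> [2] and [10]
    Merge: [2] + [10] -> [2, 10]
  Merge: [21] + [2, 10] -> [2, 10, 21]
Merge: [13, 16, 20] + [2, 10, 21] -> [2, 10, 13, 16, 20, 21]

Final sorted array: [2, 10, 13, 16, 20, 21]

The merge sort proceeds by recursively splitting the array and merging sorted halves.
After all merges, the sorted array is [2, 10, 13, 16, 20, 21].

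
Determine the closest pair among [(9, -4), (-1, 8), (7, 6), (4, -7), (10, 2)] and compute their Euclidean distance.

Computing all pairwise distances among 5 points:

d((9, -4), (-1, 8)) = 15.6205
d((9, -4), (7, 6)) = 10.198
d((9, -4), (4, -7)) = 5.831
d((9, -4), (10, 2)) = 6.0828
d((-1, 8), (7, 6)) = 8.2462
d((-1, 8), (4, -7)) = 15.8114
d((-1, 8), (10, 2)) = 12.53
d((7, 6), (4, -7)) = 13.3417
d((7, 6), (10, 2)) = 5.0 <-- minimum
d((4, -7), (10, 2)) = 10.8167

Closest pair: (7, 6) and (10, 2) with distance 5.0

The closest pair is (7, 6) and (10, 2) with Euclidean distance 5.0. For 5 points, brute-force pairwise comparison is shown above. For large n, the divide-and-conquer algorithm (sort by x, recurse on halves, check the dividing strip) achieves O(n log n).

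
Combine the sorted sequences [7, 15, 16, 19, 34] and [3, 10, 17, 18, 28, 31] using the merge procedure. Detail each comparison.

Merging process:

Compare 7 vs 3: take 3 from right. Merged: [3]
Compare 7 vs 10: take 7 from left. Merged: [3, 7]
Compare 15 vs 10: take 10 from right. Merged: [3, 7, 10]
Compare 15 vs 17: take 15 from left. Merged: [3, 7, 10, 15]
Compare 16 vs 17: take 16 from left. Merged: [3, 7, 10, 15, 16]
Compare 19 vs 17: take 17 from right. Merged: [3, 7, 10, 15, 16, 17]
Compare 19 vs 18: take 18 from right. Merged: [3, 7, 10, 15, 16, 17, 18]
Compare 19 vs 28: take 19 from left. Merged: [3, 7, 10, 15, 16, 17, 18, 19]
Compare 34 vs 28: take 28 from right. Merged: [3, 7, 10, 15, 16, 17, 18, 19, 28]
Compare 34 vs 31: take 31 from right. Merged: [3, 7, 10, 15, 16, 17, 18, 19, 28, 31]
Append remaining from left: [34]. Merged: [3, 7, 10, 15, 16, 17, 18, 19, 28, 31, 34]

Final merged array: [3, 7, 10, 15, 16, 17, 18, 19, 28, 31, 34]
Total comparisons: 10

The merged array is [3, 7, 10, 15, 16, 17, 18, 19, 28, 31, 34], requiring 10 comparisons. The merge step runs in O(n) time where n is the total number of elements.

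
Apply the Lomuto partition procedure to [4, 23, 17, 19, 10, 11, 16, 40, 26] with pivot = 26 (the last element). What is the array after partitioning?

Lomuto partition with pivot = 26:

Initial array: [4, 23, 17, 19, 10, 11, 16, 40, 26]

arr[0]=4 <= 26: swap with position 0, array becomes [4, 23, 17, 19, 10, 11, 16, 40, 26]
arr[1]=23 <= 26: swap with position 1, array becomes [4, 23, 17, 19, 10, 11, 16, 40, 26]
arr[2]=17 <= 26: swap with position 2, array becomes [4, 23, 17, 19, 10, 11, 16, 40, 26]
arr[3]=19 <= 26: swap with position 3, array becomes [4, 23, 17, 19, 10, 11, 16, 40, 26]
arr[4]=10 <= 26: swap with position 4, array becomes [4, 23, 17, 19, 10, 11, 16, 40, 26]
arr[5]=11 <= 26: swap with position 5, array becomes [4, 23, 17, 19, 10, 11, 16, 40, 26]
arr[6]=16 <= 26: swap with position 6, array becomes [4, 23, 17, 19, 10, 11, 16, 40, 26]
arr[7]=40 > 26: no swap

Place pivot at position 7: [4, 23, 17, 19, 10, 11, 16, 26, 40]
Pivot position: 7

After partitioning with pivot 26, the array becomes [4, 23, 17, 19, 10, 11, 16, 26, 40]. The pivot is placed at index 7. All elements to the left of the pivot are <= 26, and all elements to the right are > 26.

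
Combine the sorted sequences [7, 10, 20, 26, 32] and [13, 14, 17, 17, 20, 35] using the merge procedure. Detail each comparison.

Merging process:

Compare 7 vs 13: take 7 from left. Merged: [7]
Compare 10 vs 13: take 10 from left. Merged: [7, 10]
Compare 20 vs 13: take 13 from right. Merged: [7, 10, 13]
Compare 20 vs 14: take 14 from right. Merged: [7, 10, 13, 14]
Compare 20 vs 17: take 17 from right. Merged: [7, 10, 13, 14, 17]
Compare 20 vs 17: take 17 from right. Merged: [7, 10, 13, 14, 17, 17]
Compare 20 vs 20: take 20 from left. Merged: [7, 10, 13, 14, 17, 17, 20]
Compare 26 vs 20: take 20 from right. Merged: [7, 10, 13, 14, 17, 17, 20, 20]
Compare 26 vs 35: take 26 from left. Merged: [7, 10, 13, 14, 17, 17, 20, 20, 26]
Compare 32 vs 35: take 32 from left. Merged: [7, 10, 13, 14, 17, 17, 20, 20, 26, 32]
Append remaining from right: [35]. Merged: [7, 10, 13, 14, 17, 17, 20, 20, 26, 32, 35]

Final merged array: [7, 10, 13, 14, 17, 17, 20, 20, 26, 32, 35]
Total comparisons: 10

The merged array is [7, 10, 13, 14, 17, 17, 20, 20, 26, 32, 35], requiring 10 comparisons. The merge step runs in O(n) time where n is the total number of elements.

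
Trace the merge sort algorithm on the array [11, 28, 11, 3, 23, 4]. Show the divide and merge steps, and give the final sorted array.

Merge sort trace:

Split: [11, 28, 11, 3, 23, 4] -> [11, 28, 11] and [3, 23, 4]
  Split: [11, 28, 11] -> [11] and [28, 11]
    Split: [28, 11] -> [28] and [11]
    Merge: [28] + [11] -> [11, 28]
  Merge: [11] + [11, 28] -> [11, 11, 28]
  Split: [3, 23, 4] -> [3] and [23, 4]
    Split: [23, 4] -> [23] and [4]
    Merge: [23] + [4] -> [4, 23]
  Merge: [3] + [4, 23] -> [3, 4, 23]
Merge: [11, 11, 28] + [3, 4, 23] -> [3, 4, 11, 11, 23, 28]

Final sorted array: [3, 4, 11, 11, 23, 28]

The merge sort proceeds by recursively splitting the array and merging sorted halves.
After all merges, the sorted array is [3, 4, 11, 11, 23, 28].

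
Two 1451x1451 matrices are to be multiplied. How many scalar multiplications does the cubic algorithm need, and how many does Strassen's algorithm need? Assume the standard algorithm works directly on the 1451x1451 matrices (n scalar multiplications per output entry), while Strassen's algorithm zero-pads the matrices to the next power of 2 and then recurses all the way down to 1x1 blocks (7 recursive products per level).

Matrix multiplication for 1451x1451 matrices:

Strassen's algorithm requires power-of-2 dimensions. Pad 1451x1451 to 2048x2048 (next power of 2).

Standard algorithm: 1451^3 = 3054936851 multiplications
Strassen's algorithm: 7^(log2(2048)) = 7^11 = 1977326743 multiplications
Savings: 3054936851 - 1977326743 = 1077610108 multiplications

Standard: 3054936851 multiplications (1451^3). Strassen: 1977326743 multiplications (7^11, after padding to 2048x2048). Strassen reduces 8 recursive multiplications to 7 at each level.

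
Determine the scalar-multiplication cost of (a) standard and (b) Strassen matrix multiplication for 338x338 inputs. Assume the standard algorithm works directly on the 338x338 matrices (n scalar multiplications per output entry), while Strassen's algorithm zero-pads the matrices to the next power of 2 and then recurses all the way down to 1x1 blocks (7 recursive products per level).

Matrix multiplication for 338x338 matrices:

Strassen's algorithm requires power-of-2 dimensions. Pad 338x338 to 512x512 (next power of 2).

Standard algorithm: 338^3 = 38614472 multiplications
Strassen's algorithm: 7^(log2(512)) = 7^9 = 40353607 multiplications
Difference: 38614472 - 40353607 = -1739135 (Strassen uses MORE here due to padding overhead — for small or just-over-power-of-2 n, padding can outweigh the per-level savings)

Standard: 38614472 multiplications (338^3). Strassen: 40353607 multiplications (7^9, after padding to 512x512). Strassen reduces 8 recursive multiplications to 7 at each level.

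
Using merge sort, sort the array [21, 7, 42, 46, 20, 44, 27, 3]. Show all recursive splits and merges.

Merge sort trace:

Split: [21, 7, 42, 46, 20, 44, 27, 3] -> [21, 7, 42, 46] and [20, 44, 27, 3]
  Split: [21, 7, 42, 46] -> [21, 7] and [42, 46]
    Split: [21, 7] -> [21] and [7]
    Merge: [21] + [7] -> [7, 21]
    Split: [42, 46] -> [42] and [46]
    Merge: [42] + [46] -> [42, 46]
  Merge: [7, 21] + [42, 46] -> [7, 21, 42, 46]
  Split: [20, 44, 27, 3] -> [20, 44] and [27, 3]
    Split: [20, 44] -> [20] and [44]
    Merge: [20] + [44] -> [20, 44]
    Split: [27, 3] -> [27] and [3]
    Merge: [27] + [3] -> [3, 27]
  Merge: [20, 44] + [3, 27] -> [3, 20, 27, 44]
Merge: [7, 21, 42, 46] + [3, 20, 27, 44] -> [3, 7, 20, 21, 27, 42, 44, 46]

Final sorted array: [3, 7, 20, 21, 27, 42, 44, 46]

The merge sort proceeds by recursively splitting the array and merging sorted halves.
After all merges, the sorted array is [3, 7, 20, 21, 27, 42, 44, 46].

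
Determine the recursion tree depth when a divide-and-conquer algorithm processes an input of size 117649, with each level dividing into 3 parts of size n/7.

For divide and conquer with division factor 7:

Problem sizes at each level:
Level 0: 117649
Level 1: 16807
Level 2: 2401
Level 3: 343
Level 4: 49
Level 5: 7
Level 6: 1

The root is level 0 and the size-1 base case is level 6 (the tree spans levels 0 through 6, i.e. 7 levels counting the root), so the depth is the number of divisions: log_7(117649) = 6

The recursion tree depth is log_7(117649) = 6. At each level, the problem size is divided by 7, so it takes 6 divisions to reduce to a base case of size 1. The algorithm makes 3 recursive calls at each level.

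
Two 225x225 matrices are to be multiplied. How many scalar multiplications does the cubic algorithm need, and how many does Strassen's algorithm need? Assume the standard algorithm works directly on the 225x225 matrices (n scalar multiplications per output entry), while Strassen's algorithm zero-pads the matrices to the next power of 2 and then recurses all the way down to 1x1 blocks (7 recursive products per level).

Matrix multiplication for 225x225 matrices:

Strassen's algorithm requires power-of-2 dimensions. Pad 225x225 to 256x256 (next power of 2).

Standard algorithm: 225^3 = 11390625 multiplications
Strassen's algorithm: 7^(log2(256)) = 7^8 = 5764801 multiplications
Savings: 11390625 - 5764801 = 5625824 multiplications

Standard: 11390625 multiplications (225^3). Strassen: 5764801 multiplications (7^8, after padding to 256x256). Strassen reduces 8 recursive multiplications to 7 at each level.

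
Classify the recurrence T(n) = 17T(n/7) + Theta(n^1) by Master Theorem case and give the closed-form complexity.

Master Theorem for T(n) = 17T(n/7) + O(n^1):

a = 17, b = 7, c = 1
log_b(a) = log_7(17) = 1.4560

Case 1: c = 1 < log_7(17) = 1.4560
T(n) = O(n^(log_7 17))

For T(n) = 17T(n/7) + O(n^1): log_7(17) = 1.4560. This is Case 1 of the Master Theorem (c < log_b(a), work dominated by leaves), giving O(n^(log_7 17)).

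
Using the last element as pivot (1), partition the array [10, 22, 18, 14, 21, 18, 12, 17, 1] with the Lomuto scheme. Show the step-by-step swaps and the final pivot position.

Lomuto partition with pivot = 1:

Initial array: [10, 22, 18, 14, 21, 18, 12, 17, 1]

arr[0]=10 > 1: no swap
arr[1]=22 > 1: no swap
arr[2]=18 > 1: no swap
arr[3]=14 > 1: no swap
arr[4]=21 > 1: no swap
arr[5]=18 > 1: no swap
arr[6]=12 > 1: no swap
arr[7]=17 > 1: no swap

Place pivot at position 0: [1, 22, 18, 14, 21, 18, 12, 17, 10]
Pivot position: 0

After partitioning with pivot 1, the array becomes [1, 22, 18, 14, 21, 18, 12, 17, 10]. The pivot is placed at index 0. All elements to the left of the pivot are <= 1, and all elements to the right are > 1.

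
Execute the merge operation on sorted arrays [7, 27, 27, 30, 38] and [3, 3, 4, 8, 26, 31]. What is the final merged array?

Merging process:

Compare 7 vs 3: take 3 from right. Merged: [3]
Compare 7 vs 3: take 3 from right. Merged: [3, 3]
Compare 7 vs 4: take 4 from right. Merged: [3, 3, 4]
Compare 7 vs 8: take 7 from left. Merged: [3, 3, 4, 7]
Compare 27 vs 8: take 8 from right. Merged: [3, 3, 4, 7, 8]
Compare 27 vs 26: take 26 from right. Merged: [3, 3, 4, 7, 8, 26]
Compare 27 vs 31: take 27 from left. Merged: [3, 3, 4, 7, 8, 26, 27]
Compare 27 vs 31: take 27 from left. Merged: [3, 3, 4, 7, 8, 26, 27, 27]
Compare 30 vs 31: take 30 from left. Merged: [3, 3, 4, 7, 8, 26, 27, 27, 30]
Compare 38 vs 31: take 31 from right. Merged: [3, 3, 4, 7, 8, 26, 27, 27, 30, 31]
Append remaining from left: [38]. Merged: [3, 3, 4, 7, 8, 26, 27, 27, 30, 31, 38]

Final merged array: [3, 3, 4, 7, 8, 26, 27, 27, 30, 31, 38]
Total comparisons: 10

The merged array is [3, 3, 4, 7, 8, 26, 27, 27, 30, 31, 38], requiring 10 comparisons. The merge step runs in O(n) time where n is the total number of elements.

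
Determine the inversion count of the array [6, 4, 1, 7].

Finding inversions in [6, 4, 1, 7]:

(0, 1): arr[0]=6 > arr[1]=4
(0, 2): arr[0]=6 > arr[2]=1
(1, 2): arr[1]=4 > arr[2]=1

Total inversions: 3

The array has 3 inversion(s): (0,1), (0,2), (1,2). Each pair (i,j) satisfies i < j and arr[i] > arr[j].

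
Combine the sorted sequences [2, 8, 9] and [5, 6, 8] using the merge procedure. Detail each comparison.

Merging process:

Compare 2 vs 5: take 2 from left. Merged: [2]
Compare 8 vs 5: take 5 from right. Merged: [2, 5]
Compare 8 vs 6: take 6 from right. Merged: [2, 5, 6]
Compare 8 vs 8: take 8 from left. Merged: [2, 5, 6, 8]
Compare 9 vs 8: take 8 from right. Merged: [2, 5, 6, 8, 8]
Append remaining from left: [9]. Merged: [2, 5, 6, 8, 8, 9]

Final merged array: [2, 5, 6, 8, 8, 9]
Total comparisons: 5

The merged array is [2, 5, 6, 8, 8, 9], requiring 5 comparisons. The merge step runs in O(n) time where n is the total number of elements.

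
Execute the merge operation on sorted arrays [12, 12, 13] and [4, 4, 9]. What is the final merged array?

Merging process:

Compare 12 vs 4: take 4 from right. Merged: [4]
Compare 12 vs 4: take 4 from right. Merged: [4, 4]
Compare 12 vs 9: take 9 from right. Merged: [4, 4, 9]
Append remaining from left: [12, 12, 13]. Merged: [4, 4, 9, 12, 12, 13]

Final merged array: [4, 4, 9, 12, 12, 13]
Total comparisons: 3

The merged array is [4, 4, 9, 12, 12, 13], requiring 3 comparisons. The merge step runs in O(n) time where n is the total number of elements.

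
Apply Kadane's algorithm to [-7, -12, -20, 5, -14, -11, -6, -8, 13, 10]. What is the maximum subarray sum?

Using Kadane's algorithm on [-7, -12, -20, 5, -14, -11, -6, -8, 13, 10]:

Scanning through the array:
Position 1 (value -12): max_ending_here = -12, max_so_far = -7
Position 2 (value -20): max_ending_here = -20, max_so_far = -7
Position 3 (value 5): max_ending_here = 5, max_so_far = 5
Position 4 (value -14): max_ending_here = -9, max_so_far = 5
Position 5 (value -11): max_ending_here = -11, max_so_far = 5
Position 6 (value -6): max_ending_here = -6, max_so_far = 5
Position 7 (value -8): max_ending_here = -8, max_so_far = 5
Position 8 (value 13): max_ending_here = 13, max_so_far = 13
Position 9 (value 10): max_ending_here = 23, max_so_far = 23

Maximum subarray: [13, 10]
Maximum sum: 23

The maximum subarray is [13, 10] with sum 23. This subarray runs from index 8 to index 9.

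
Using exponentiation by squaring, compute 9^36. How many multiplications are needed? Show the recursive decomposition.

Computing 9^36 by squaring (build up from 9^1; each line after the first costs one multiplication):

9^1 = 9
9^2 = (9^1)^2 = 9^2 = 81
9^4 = (9^2)^2 = 81^2 = 6561
9^8 = (9^4)^2 = 6561^2 = 43046721
9^9 = 9 * 9^8 = 9 * 43046721 = 387420489
9^18 = (9^9)^2 = 387420489^2 = 150094635296999121
9^36 = (9^18)^2 = 150094635296999121^2 = 22528399544939174411840147874772641

Result: 22528399544939174411840147874772641
Multiplications needed: 6 (6 lines after 9^1)

9^36 = 22528399544939174411840147874772641. Using exponentiation by squaring, this requires 6 multiplications. The key idea: if the exponent is even, square the half-power; if odd, multiply by the base once.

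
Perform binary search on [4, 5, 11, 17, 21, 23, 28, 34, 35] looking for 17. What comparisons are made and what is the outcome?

Binary search for 17 in [4, 5, 11, 17, 21, 23, 28, 34, 35]:

lo=0, hi=8, mid=4, arr[mid]=21 -> 21 > 17, search left half
lo=0, hi=3, mid=1, arr[mid]=5 -> 5 < 17, search right half
lo=2, hi=3, mid=2, arr[mid]=11 -> 11 < 17, search right half
lo=3, hi=3, mid=3, arr[mid]=17 -> Found target at index 3!

Binary search finds 17 at index 3 after 4 comparisons. The search repeatedly halves the search space by comparing with the middle element.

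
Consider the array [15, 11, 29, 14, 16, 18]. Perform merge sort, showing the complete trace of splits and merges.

Merge sort trace:

Split: [15, 11, 29, 14, 16, 18] -> [15, 11, 29] and [14, 16, 18]
  Split: [15, 11, 29] -> [15] and [11, 29]
    Split: [11, 29] -> [11] and [29]
    Merge: [11] + [29] -> [11, 29]
  Merge: [15] + [11, 29] -> [11, 15, 29]
  Split: [14, 16, 18] -> [14] and [16, 18]
    Split: [16, 18] -> [16] and [18]
    Merge: [16] + [18] -> [16, 18]
  Merge: [14] + [16, 18] -> [14, 16, 18]
Merge: [11, 15, 29] + [14, 16, 18] -> [11, 14, 15, 16, 18, 29]

Final sorted array: [11, 14, 15, 16, 18, 29]

The merge sort proceeds by recursively splitting the array and merging sorted halves.
After all merges, the sorted array is [11, 14, 15, 16, 18, 29].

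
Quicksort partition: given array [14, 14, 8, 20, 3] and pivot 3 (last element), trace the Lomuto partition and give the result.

Lomuto partition with pivot = 3:

Initial array: [14, 14, 8, 20, 3]

arr[0]=14 > 3: no swap
arr[1]=14 > 3: no swap
arr[2]=8 > 3: no swap
arr[3]=20 > 3: no swap

Place pivot at position 0: [3, 14, 8, 20, 14]
Pivot position: 0

After partitioning with pivot 3, the array becomes [3, 14, 8, 20, 14]. The pivot is placed at index 0. All elements to the left of the pivot are <= 3, and all elements to the right are > 3.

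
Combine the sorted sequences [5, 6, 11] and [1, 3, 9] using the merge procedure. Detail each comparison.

Merging process:

Compare 5 vs 1: take 1 from right. Merged: [1]
Compare 5 vs 3: take 3 from right. Merged: [1, 3]
Compare 5 vs 9: take 5 from left. Merged: [1, 3, 5]
Compare 6 vs 9: take 6 from left. Merged: [1, 3, 5, 6]
Compare 11 vs 9: take 9 from right. Merged: [1, 3, 5, 6, 9]
Append remaining from left: [11]. Merged: [1, 3, 5, 6, 9, 11]

Final merged array: [1, 3, 5, 6, 9, 11]
Total comparisons: 5

The merged array is [1, 3, 5, 6, 9, 11], requiring 5 comparisons. The merge step runs in O(n) time where n is the total number of elements.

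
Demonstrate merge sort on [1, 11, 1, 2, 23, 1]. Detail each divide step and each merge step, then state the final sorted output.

Merge sort trace:

Split: [1, 11, 1, 2, 23, 1] -> [1, 11, 1] and [2, 23, 1]
  Split: [1, 11, 1] -> [1] and [11, 1]
    Split: [11, 1] -> [11] and [1]
    Merge: [11] + [1] -> [1, 11]
  Merge: [1] + [1, 11] -> [1, 1, 11]
  Split: [2, 23, 1] -> [2] and [23, 1]
    Split: [23, 1] -> [23] and [1]
    Merge: [23] + [1] -> [1, 23]
  Merge: [2] + [1, 23] -> [1, 2, 23]
Merge: [1, 1, 11] + [1, 2, 23] -> [1, 1, 1, 2, 11, 23]

Final sorted array: [1, 1, 1, 2, 11, 23]

The merge sort proceeds by recursively splitting the array and merging sorted halves.
After all merges, the sorted array is [1, 1, 1, 2, 11, 23].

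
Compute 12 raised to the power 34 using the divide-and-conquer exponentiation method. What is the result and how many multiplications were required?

Computing 12^34 by squaring (build up from 12^1; each line after the first costs one multiplication):

12^1 = 12
12^2 = (12^1)^2 = 12^2 = 144
12^4 = (12^2)^2 = 144^2 = 20736
12^8 = (12^4)^2 = 20736^2 = 429981696
12^16 = (12^8)^2 = 429981696^2 = 184884258895036416
12^17 = 12 * 12^16 = 12 * 184884258895036416 = 2218611106740436992
12^34 = (12^17)^2 = 2218611106740436992^2 = 4922235242952026704037113243122008064

Result: 4922235242952026704037113243122008064
Multiplications needed: 6 (6 lines after 12^1)

12^34 = 4922235242952026704037113243122008064. Using exponentiation by squaring, this requires 6 multiplications. The key idea: if the exponent is even, square the half-power; if odd, multiply by the base once.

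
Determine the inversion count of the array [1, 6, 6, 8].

Finding inversions in [1, 6, 6, 8]:


Total inversions: 0

The array has 0 inversions. It is already sorted.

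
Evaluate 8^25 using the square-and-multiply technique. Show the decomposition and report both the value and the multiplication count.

Computing 8^25 by squaring (build up from 8^1; each line after the first costs one multiplication):

8^1 = 8
8^2 = (8^1)^2 = 8^2 = 64
8^3 = 8 * 8^2 = 8 * 64 = 512
8^6 = (8^3)^2 = 512^2 = 262144
8^12 = (8^6)^2 = 262144^2 = 68719476736
8^24 = (8^12)^2 = 68719476736^2 = 4722366482869645213696
8^25 = 8 * 8^24 = 8 * 4722366482869645213696 = 37778931862957161709568

Result: 37778931862957161709568
Multiplications needed: 6 (6 lines after 8^1)

8^25 = 37778931862957161709568. Using exponentiation by squaring, this requires 6 multiplications. The key idea: if the exponent is even, square the half-power; if odd, multiply by the base once.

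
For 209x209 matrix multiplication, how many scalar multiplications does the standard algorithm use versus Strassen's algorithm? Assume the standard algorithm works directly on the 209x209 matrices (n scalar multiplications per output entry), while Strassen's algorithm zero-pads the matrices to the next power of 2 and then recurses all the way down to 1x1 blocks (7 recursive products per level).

Matrix multiplication for 209x209 matrices:

Strassen's algorithm requires power-of-2 dimensions. Pad 209x209 to 256x256 (next power of 2).

Standard algorithm: 209^3 = 9129329 multiplications
Strassen's algorithm: 7^(log2(256)) = 7^8 = 5764801 multiplications
Savings: 9129329 - 5764801 = 3364528 multiplications

Standard: 9129329 multiplications (209^3). Strassen: 5764801 multiplications (7^8, after padding to 256x256). Strassen reduces 8 recursive multiplications to 7 at each level.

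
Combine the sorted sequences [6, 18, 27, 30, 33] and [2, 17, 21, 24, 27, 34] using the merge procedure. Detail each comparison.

Merging process:

Compare 6 vs 2: take 2 from right. Merged: [2]
Compare 6 vs 17: take 6 from left. Merged: [2, 6]
Compare 18 vs 17: take 17 from right. Merged: [2, 6, 17]
Compare 18 vs 21: take 18 from left. Merged: [2, 6, 17, 18]
Compare 27 vs 21: take 21 from right. Merged: [2, 6, 17, 18, 21]
Compare 27 vs 24: take 24 from right. Merged: [2, 6, 17, 18, 21, 24]
Compare 27 vs 27: take 27 from left. Merged: [2, 6, 17, 18, 21, 24, 27]
Compare 30 vs 27: take 27 from right. Merged: [2, 6, 17, 18, 21, 24, 27, 27]
Compare 30 vs 34: take 30 from left. Merged: [2, 6, 17, 18, 21, 24, 27, 27, 30]
Compare 33 vs 34: take 33 from left. Merged: [2, 6, 17, 18, 21, 24, 27, 27, 30, 33]
Append remaining from right: [34]. Merged: [2, 6, 17, 18, 21, 24, 27, 27, 30, 33, 34]

Final merged array: [2, 6, 17, 18, 21, 24, 27, 27, 30, 33, 34]
Total comparisons: 10

The merged array is [2, 6, 17, 18, 21, 24, 27, 27, 30, 33, 34], requiring 10 comparisons. The merge step runs in O(n) time where n is the total number of elements.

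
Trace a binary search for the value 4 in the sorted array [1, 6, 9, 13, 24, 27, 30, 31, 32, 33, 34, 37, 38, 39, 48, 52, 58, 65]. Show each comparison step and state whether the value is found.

Binary search for 4 in [1, 6, 9, 13, 24, 27, 30, 31, 32, 33, 34, 37, 38, 39, 48, 52, 58, 65]:

lo=0, hi=17, mid=8, arr[mid]=32 -> 32 > 4, search left half
lo=0, hi=7, mid=3, arr[mid]=13 -> 13 > 4, search left half
lo=0, hi=2, mid=1, arr[mid]=6 -> 6 > 4, search left half
lo=0, hi=0, mid=0, arr[mid]=1 -> 1 < 4, search right half
lo=1 > hi=0, target 4 not found

Binary search determines that 4 is not in the array after 4 comparisons. The search space was exhausted without finding the target.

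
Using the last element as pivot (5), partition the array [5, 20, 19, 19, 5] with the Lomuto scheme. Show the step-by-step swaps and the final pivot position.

Lomuto partition with pivot = 5:

Initial array: [5, 20, 19, 19, 5]

arr[0]=5 <= 5: swap with position 0, array becomes [5, 20, 19, 19, 5]
arr[1]=20 > 5: no swap
arr[2]=19 > 5: no swap
arr[3]=19 > 5: no swap

Place pivot at position 1: [5, 5, 19, 19, 20]
Pivot position: 1

After partitioning with pivot 5, the array becomes [5, 5, 19, 19, 20]. The pivot is placed at index 1. All elements to the left of the pivot are <= 5, and all elements to the right are > 5.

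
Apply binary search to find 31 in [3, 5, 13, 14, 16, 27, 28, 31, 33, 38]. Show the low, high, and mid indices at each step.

Binary search for 31 in [3, 5, 13, 14, 16, 27, 28, 31, 33, 38]:

lo=0, hi=9, mid=4, arr[mid]=16 -> 16 < 31, search right half
lo=5, hi=9, mid=7, arr[mid]=31 -> Found target at index 7!

Binary search finds 31 at index 7 after 2 comparisons. The search repeatedly halves the search space by comparing with the middle element.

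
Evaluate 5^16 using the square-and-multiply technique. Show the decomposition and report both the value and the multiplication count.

Computing 5^16 by squaring (build up from 5^1; each line after the first costs one multiplication):

5^1 = 5
5^2 = (5^1)^2 = 5^2 = 25
5^4 = (5^2)^2 = 25^2 = 625
5^8 = (5^4)^2 = 625^2 = 390625
5^16 = (5^8)^2 = 390625^2 = 152587890625

Result: 152587890625
Multiplications needed: 4 (4 lines after 5^1)

5^16 = 152587890625. Using exponentiation by squaring, this requires 4 multiplications. The key idea: if the exponent is even, square the half-power; if odd, multiply by the base once.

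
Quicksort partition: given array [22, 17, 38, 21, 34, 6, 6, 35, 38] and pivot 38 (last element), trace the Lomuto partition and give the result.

Lomuto partition with pivot = 38:

Initial array: [22, 17, 38, 21, 34, 6, 6, 35, 38]

arr[0]=22 <= 38: swap with position 0, array becomes [22, 17, 38, 21, 34, 6, 6, 35, 38]
arr[1]=17 <= 38: swap with position 1, array becomes [22, 17, 38, 21, 34, 6, 6, 35, 38]
arr[2]=38 <= 38: swap with position 2, array becomes [22, 17, 38, 21, 34, 6, 6, 35, 38]
arr[3]=21 <= 38: swap with position 3, array becomes [22, 17, 38, 21, 34, 6, 6, 35, 38]
arr[4]=34 <= 38: swap with position 4, array becomes [22, 17, 38, 21, 34, 6, 6, 35, 38]
arr[5]=6 <= 38: swap with position 5, array becomes [22, 17, 38, 21, 34, 6, 6, 35, 38]
arr[6]=6 <= 38: swap with position 6, array becomes [22, 17, 38, 21, 34, 6, 6, 35, 38]
arr[7]=35 <= 38: swap with position 7, array becomes [22, 17, 38, 21, 34, 6, 6, 35, 38]

Place pivot at position 8: [22, 17, 38, 21, 34, 6, 6, 35, 38]
Pivot position: 8

After partitioning with pivot 38, the array becomes [22, 17, 38, 21, 34, 6, 6, 35, 38]. The pivot is placed at index 8. All elements to the left of the pivot are <= 38, and all elements to the right are > 38.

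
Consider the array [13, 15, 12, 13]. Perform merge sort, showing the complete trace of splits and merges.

Merge sort trace:

Split: [13, 15, 12, 13] -> [13, 15] and [12, 13]
  Split: [13, 15] -> [13] and [15]
  Merge: [13] + [15] -> [13, 15]
  Split: [12, 13] -> [12] and [13]
  Merge: [12] + [13] -> [12, 13]
Merge: [13, 15] + [12, 13] -> [12, 13, 13, 15]

Final sorted array: [12, 13, 13, 15]

The merge sort proceeds by recursively splitting the array and merging sorted halves.
After all merges, the sorted array is [12, 13, 13, 15].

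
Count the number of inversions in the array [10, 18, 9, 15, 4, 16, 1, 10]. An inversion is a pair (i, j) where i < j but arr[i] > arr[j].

Finding inversions in [10, 18, 9, 15, 4, 16, 1, 10]:

(0, 2): arr[0]=10 > arr[2]=9
(0, 4): arr[0]=10 > arr[4]=4
(0, 6): arr[0]=10 > arr[6]=1
(1, 2): arr[1]=18 > arr[2]=9
(1, 3): arr[1]=18 > arr[3]=15
(1, 4): arr[1]=18 > arr[4]=4
(1, 5): arr[1]=18 > arr[5]=16
(1, 6): arr[1]=18 > arr[6]=1
(1, 7): arr[1]=18 > arr[7]=10
(2, 4): arr[2]=9 > arr[4]=4
(2, 6): arr[2]=9 > arr[6]=1
(3, 4): arr[3]=15 > arr[4]=4
(3, 6): arr[3]=15 > arr[6]=1
(3, 7): arr[3]=15 > arr[7]=10
(4, 6): arr[4]=4 > arr[6]=1
(5, 6): arr[5]=16 > arr[6]=1
(5, 7): arr[5]=16 > arr[7]=10

Total inversions: 17

The array has 17 inversion(s): (0,2), (0,4), (0,6), (1,2), (1,3), (1,4), (1,5), (1,6), (1,7), (2,4), (2,6), (3,4), (3,6), (3,7), (4,6), (5,6), (5,7). Each pair (i,j) satisfies i < j and arr[i] > arr[j].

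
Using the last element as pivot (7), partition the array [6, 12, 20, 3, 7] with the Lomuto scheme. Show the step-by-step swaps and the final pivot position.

Lomuto partition with pivot = 7:

Initial array: [6, 12, 20, 3, 7]

arr[0]=6 <= 7: swap with position 0, array becomes [6, 12, 20, 3, 7]
arr[1]=12 > 7: no swap
arr[2]=20 > 7: no swap
arr[3]=3 <= 7: swap with position 1, array becomes [6, 3, 20, 12, 7]

Place pivot at position 2: [6, 3, 7, 12, 20]
Pivot position: 2

After partitioning with pivot 7, the array becomes [6, 3, 7, 12, 20]. The pivot is placed at index 2. All elements to the left of the pivot are <= 7, and all elements to the right are > 7.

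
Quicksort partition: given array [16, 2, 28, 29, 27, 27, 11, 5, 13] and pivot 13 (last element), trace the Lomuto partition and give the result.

Lomuto partition with pivot = 13:

Initial array: [16, 2, 28, 29, 27, 27, 11, 5, 13]

arr[0]=16 > 13: no swap
arr[1]=2 <= 13: swap with position 0, array becomes [2, 16, 28, 29, 27, 27, 11, 5, 13]
arr[2]=28 > 13: no swap
arr[3]=29 > 13: no swap
arr[4]=27 > 13: no swap
arr[5]=27 > 13: no swap
arr[6]=11 <= 13: swap with position 1, array becomes [2, 11, 28, 29, 27, 27, 16, 5, 13]
arr[7]=5 <= 13: swap with position 2, array becomes [2, 11, 5, 29, 27, 27, 16, 28, 13]

Place pivot at position 3: [2, 11, 5, 13, 27, 27, 16, 28, 29]
Pivot position: 3

After partitioning with pivot 13, the array becomes [2, 11, 5, 13, 27, 27, 16, 28, 29]. The pivot is placed at index 3. All elements to the left of the pivot are <= 13, and all elements to the right are > 13.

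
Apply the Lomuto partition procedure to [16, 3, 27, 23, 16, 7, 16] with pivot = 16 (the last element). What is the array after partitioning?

Lomuto partition with pivot = 16:

Initial array: [16, 3, 27, 23, 16, 7, 16]

arr[0]=16 <= 16: swap with position 0, array becomes [16, 3, 27, 23, 16, 7, 16]
arr[1]=3 <= 16: swap with position 1, array becomes [16, 3, 27, 23, 16, 7, 16]
arr[2]=27 > 16: no swap
arr[3]=23 > 16: no swap
arr[4]=16 <= 16: swap with position 2, array becomes [16, 3, 16, 23, 27, 7, 16]
arr[5]=7 <= 16: swap with position 3, array becomes [16, 3, 16, 7, 27, 23, 16]

Place pivot at position 4: [16, 3, 16, 7, 16, 23, 27]
Pivot position: 4

After partitioning with pivot 16, the array becomes [16, 3, 16, 7, 16, 23, 27]. The pivot is placed at index 4. All elements to the left of the pivot are <= 16, and all elements to the right are > 16.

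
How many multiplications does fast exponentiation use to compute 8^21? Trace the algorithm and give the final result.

Computing 8^21 by squaring (build up from 8^1; each line after the first costs one multiplication):

8^1 = 8
8^2 = (8^1)^2 = 8^2 = 64
8^4 = (8^2)^2 = 64^2 = 4096
8^5 = 8 * 8^4 = 8 * 4096 = 32768
8^10 = (8^5)^2 = 32768^2 = 1073741824
8^20 = (8^10)^2 = 1073741824^2 = 1152921504606846976
8^21 = 8 * 8^20 = 8 * 1152921504606846976 = 9223372036854775808

Result: 9223372036854775808
Multiplications needed: 6 (6 lines after 8^1)

8^21 = 9223372036854775808. Using exponentiation by squaring, this requires 6 multiplications. The key idea: if the exponent is even, square the half-power; if odd, multiply by the base once.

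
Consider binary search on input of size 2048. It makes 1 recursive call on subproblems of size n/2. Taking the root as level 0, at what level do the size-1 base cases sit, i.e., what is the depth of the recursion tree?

For divide and conquer with division factor 2:

Problem sizes at each level:
Level 0: 2048
Level 1: 1024
Level 2: 512
Level 3: 256
Level 4: 128
Level 5: 64
Level 6: 32
Level 7: 16
Level 8: 8
Level 9: 4
Level 10: 2
Level 11: 1

The root is level 0 and the size-1 base case is level 11 (the tree spans levels 0 through 11, i.e. 12 levels counting the root), so the depth is the number of divisions: log_2(2048) = 11

The recursion tree depth is log_2(2048) = 11. At each level, the problem size is divided by 2, so it takes 11 divisions to reduce to a base case of size 1. The algorithm makes 1 recursive call at each level.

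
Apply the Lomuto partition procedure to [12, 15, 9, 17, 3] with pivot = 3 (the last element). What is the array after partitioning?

Lomuto partition with pivot = 3:

Initial array: [12, 15, 9, 17, 3]

arr[0]=12 > 3: no swap
arr[1]=15 > 3: no swap
arr[2]=9 > 3: no swap
arr[3]=17 > 3: no swap

Place pivot at position 0: [3, 15, 9, 17, 12]
Pivot position: 0

After partitioning with pivot 3, the array becomes [3, 15, 9, 17, 12]. The pivot is placed at index 0. All elements to the left of the pivot are <= 3, and all elements to the right are > 3.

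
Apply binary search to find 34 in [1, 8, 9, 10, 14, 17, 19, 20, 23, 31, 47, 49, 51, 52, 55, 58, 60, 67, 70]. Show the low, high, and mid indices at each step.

Binary search for 34 in [1, 8, 9, 10, 14, 17, 19, 20, 23, 31, 47, 49, 51, 52, 55, 58, 60, 67, 70]:

lo=0, hi=18, mid=9, arr[mid]=31 -> 31 < 34, search right half
lo=10, hi=18, mid=14, arr[mid]=55 -> 55 > 34, search left half
lo=10, hi=13, mid=11, arr[mid]=49 -> 49 > 34, search left half
lo=10, hi=10, mid=10, arr[mid]=47 -> 47 > 34, search left half
lo=10 > hi=9, target 34 not found

Binary search determines that 34 is not in the array after 4 comparisons. The search space was exhausted without finding the target.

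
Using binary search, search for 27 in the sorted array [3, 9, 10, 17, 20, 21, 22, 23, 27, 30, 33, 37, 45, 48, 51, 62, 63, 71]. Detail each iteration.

Binary search for 27 in [3, 9, 10, 17, 20, 21, 22, 23, 27, 30, 33, 37, 45, 48, 51, 62, 63, 71]:

lo=0, hi=17, mid=8, arr[mid]=27 -> Found target at index 8!

Binary search finds 27 at index 8 after 1 comparisons. The search repeatedly halves the search space by comparing with the middle element.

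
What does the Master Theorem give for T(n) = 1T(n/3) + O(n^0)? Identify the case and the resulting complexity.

Master Theorem for T(n) = 1T(n/3) + O(n^0):

a = 1, b = 3, c = 0
log_b(a) = log_3(1) = 0.0000

Case 2: c = 0 = log_3(1) = 0.0000
T(n) = O(n^0 log n) = O(log n)

For T(n) = 1T(n/3) + O(n^0): log_3(1) = 0.0000. This is Case 2 of the Master Theorem (c = log_b(a), equal work at all levels), giving O(log n).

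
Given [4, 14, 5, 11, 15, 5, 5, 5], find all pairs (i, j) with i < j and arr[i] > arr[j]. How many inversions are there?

Finding inversions in [4, 14, 5, 11, 15, 5, 5, 5]:

(1, 2): arr[1]=14 > arr[2]=5
(1, 3): arr[1]=14 > arr[3]=11
(1, 5): arr[1]=14 > arr[5]=5
(1, 6): arr[1]=14 > arr[6]=5
(1, 7): arr[1]=14 > arr[7]=5
(3, 5): arr[3]=11 > arr[5]=5
(3, 6): arr[3]=11 > arr[6]=5
(3, 7): arr[3]=11 > arr[7]=5
(4, 5): arr[4]=15 > arr[5]=5
(4, 6): arr[4]=15 > arr[6]=5
(4, 7): arr[4]=15 > arr[7]=5

Total inversions: 11

The array has 11 inversion(s): (1,2), (1,3), (1,5), (1,6), (1,7), (3,5), (3,6), (3,7), (4,5), (4,6), (4,7). Each pair (i,j) satisfies i < j and arr[i] > arr[j].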